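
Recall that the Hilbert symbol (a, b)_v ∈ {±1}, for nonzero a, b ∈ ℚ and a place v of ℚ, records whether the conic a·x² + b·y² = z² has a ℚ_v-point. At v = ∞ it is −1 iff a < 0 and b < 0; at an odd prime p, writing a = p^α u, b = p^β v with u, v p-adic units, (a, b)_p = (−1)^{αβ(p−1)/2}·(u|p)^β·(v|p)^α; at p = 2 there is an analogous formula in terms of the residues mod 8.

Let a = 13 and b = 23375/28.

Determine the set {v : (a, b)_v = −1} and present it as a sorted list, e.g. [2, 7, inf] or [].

[5, 7, 11, 13]

(a, b) ≡ (13, 6545) mod (ℚ^×)²; places V = {2, 5, 7, 11, 13, 17, ∞}.
(a,b)_5: α=0, u≡3; β=3, v≡4 (mod 5); (3|5)=-1, (4|5)=+1; sign (−1)^0·-1^3·+1^0 = -1.
(a,b)_11: α=0, u≡2; β=1, v≡4 (mod 11); (2|11)=-1, (4|11)=+1; sign (−1)^0·-1^1·+1^0 = -1.
(a,b)_2: α=0, β=-2; u≡5, v≡1 (mod 8); ε(u)ε(v)=0·0, αω(v)=0·0, βω(u)=-2·1; sum ≡ 0  ⇒  +1.
(a,b)_7: α=0, u≡6; β=-1, v≡4 (mod 7); (6|7)=-1, (4|7)=+1; sign (−1)^0·-1^-1·+1^0 = -1.
(a,b)_∞: sgn(13)=+, sgn(6545)=+, so +1.
(a,b)_17: α=0, u≡13; β=1, v≡6 (mod 17); (13|17)=+1, (6|17)=-1; sign (−1)^0·+1^1·-1^0 = +1.
(a,b)_13: α=1, u≡1; β=0, v≡7 (mod 13); (1|13)=+1, (7|13)=-1; sign (−1)^0·+1^0·-1^1 = -1.
(13, 6545 / ℚ) ramifies at {5, 7, 11, 13}: a division algebra.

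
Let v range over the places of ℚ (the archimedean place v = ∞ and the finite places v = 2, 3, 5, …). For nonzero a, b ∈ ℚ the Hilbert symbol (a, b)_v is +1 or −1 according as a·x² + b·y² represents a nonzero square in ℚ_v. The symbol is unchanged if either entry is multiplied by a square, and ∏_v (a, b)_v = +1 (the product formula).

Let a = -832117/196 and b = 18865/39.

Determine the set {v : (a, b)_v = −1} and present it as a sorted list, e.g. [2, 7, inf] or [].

[2, 3, 5, 13]

(a, b) ≡ (-13, 15015) mod (ℚ^×)²; places V = {2, 3, 5, 7, 11, 13, 23, ∞}.
(a,b)_2: α=-2, β=0; u≡3, v≡7 (mod 8); ε(u)ε(v)=1·1, αω(v)=-2·0, βω(u)=0·1; sum ≡ 1  ⇒  -1.
(a,b)_23: α=2, u≡5; β=0, v≡19 (mod 23); (5|23)=-1, (19|23)=-1; sign (−1)^0·-1^0·-1^2 = +1.
(a,b)_7: α=-2, u≡2; β=3, v≡5 (mod 7); (2|7)=+1, (5|7)=-1; sign (−1)^0·+1^3·-1^-2 = +1.
(a,b)_3: α=0, u≡2; β=-1, v≡1 (mod 3); (2|3)=-1, (1|3)=+1; sign (−1)^0·-1^-1·+1^0 = -1.
(a,b)_11: α=2, u≡1; β=1, v≡9 (mod 11); (1|11)=+1, (9|11)=+1; sign (−1)^0·+1^1·+1^2 = +1.
(a,b)_∞: sgn(-13)=−, sgn(15015)=+, so +1.
(a,b)_5: α=0, u≡3; β=1, v≡2 (mod 5); (3|5)=-1, (2|5)=-1; sign (−1)^0·-1^1·-1^0 = -1.
(a,b)_13: α=1, u≡3; β=-1, v≡5 (mod 13); (3|13)=+1, (5|13)=-1; sign (−1)^0·+1^-1·-1^1 = -1.
|Ram(-13, 15015)| = 4, even; anisotropic at {2, 3, 5, 13}.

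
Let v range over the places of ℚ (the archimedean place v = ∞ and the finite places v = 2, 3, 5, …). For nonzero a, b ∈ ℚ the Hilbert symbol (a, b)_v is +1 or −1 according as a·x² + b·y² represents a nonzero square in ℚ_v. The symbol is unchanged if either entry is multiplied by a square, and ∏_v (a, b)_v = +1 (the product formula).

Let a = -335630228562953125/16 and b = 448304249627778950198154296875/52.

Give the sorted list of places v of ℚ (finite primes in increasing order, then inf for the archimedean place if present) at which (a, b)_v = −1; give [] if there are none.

(a, b) ≡ (-589, 247) mod (ℚ^×)²; places V = {2, 5, 13, 19, 23, 31, ∞}.
(a,b)_13: α=0, u≡10; β=-1, v≡11 (mod 13); (10|13)=+1, (11|13)=-1; sign (−1)^0·+1^-1·-1^0 = +1.
(a,b)_2: α=-4, β=-2; u≡3, v≡7 (mod 8); ε(u)ε(v)=1·1, αω(v)=-4·0, βω(u)=-2·1; sum ≡ 1  ⇒  -1.
(a,b)_23: α=4, u≡2; β=6, v≡17 (mod 23); (2|23)=+1, (17|23)=-1; sign (−1)^0·+1^6·-1^4 = +1.
(a,b)_∞: sgn(-589)=−, sgn(247)=+, so +1.
(a,b)_31: α=1, u≡22; β=2, v≡29 (mod 31); (22|31)=-1, (29|31)=-1; sign (−1)^0·-1^2·-1^1 = -1.
(a,b)_5: α=6, u≡1; β=10, v≡3 (mod 5); (1|5)=+1, (3|5)=-1; sign (−1)^0·+1^10·-1^6 = +1.
(a,b)_19: α=5, u≡5; β=9, v≡12 (mod 19); (5|19)=+1, (12|19)=-1; sign (−1)^1·+1^9·-1^5 = +1.
|Ram(-589, 247)| = 2, even; anisotropic at {2, 31}.

[2, 31]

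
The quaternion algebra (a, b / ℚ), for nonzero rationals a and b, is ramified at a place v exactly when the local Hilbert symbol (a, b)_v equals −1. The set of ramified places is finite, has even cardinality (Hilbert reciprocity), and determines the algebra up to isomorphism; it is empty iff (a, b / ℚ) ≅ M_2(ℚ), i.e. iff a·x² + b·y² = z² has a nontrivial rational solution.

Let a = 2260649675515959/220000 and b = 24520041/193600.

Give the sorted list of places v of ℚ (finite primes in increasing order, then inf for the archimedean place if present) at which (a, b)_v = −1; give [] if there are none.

[7, 11, 43, 47]

Mod squares: a ≡ 125818, b ≡ 329. Check v ∈ {∞, 2, 3, 5, 7, 11, 13, 19, 43, 47}.
v=2: v_2(a)=-5, v_2(b)=-6; units ≡ 5, 1 (mod 8); ε·ε+αω+βω = 0·0+-5·0+-6·1 ≡ 0  ⇒  (a,b)_2 = +1.
v=11: a=11^-1·(≡1), b=11^-2·(≡8) mod 11; (1|11)=+1, (8|11)=-1; (−1)^{-1·-2·5}·(+1)^-2·(-1)^-1 = -1.
v=13: a=13^2·(≡4), b=13^2·(≡12) mod 13; (4|13)=+1, (12|13)=+1; (−1)^{2·2·6}·(+1)^2·(+1)^2 = +1.
v=5: a=5^-4·(≡2), b=5^-2·(≡4) mod 5; (2|5)=-1, (4|5)=+1; (−1)^{-4·-2·2}·(-1)^-2·(+1)^-4 = +1.
v=7: a=7^7·(≡3), b=7^3·(≡3) mod 7; (3|7)=-1, (3|7)=-1; (−1)^{7·3·3}·(-1)^3·(-1)^7 = -1.
v=47: a=47^2·(≡43), b=47^1·(≡34) mod 47; (43|47)=-1, (34|47)=+1; (−1)^{2·1·23}·(-1)^1·(+1)^2 = -1.
v=3: a=3^2·(≡1), b=3^2·(≡2) mod 3; (1|3)=+1, (2|3)=-1; (−1)^{2·2·1}·(+1)^2·(-1)^2 = +1.
v=∞: 125818 > 0 and 329 > 0  ⇒  (a,b)_∞ = +1.
v=43: a=43^1·(≡28), b=43^0·(≡20) mod 43; (28|43)=-1, (20|43)=-1; (−1)^{1·0·21}·(-1)^0·(-1)^1 = -1.
v=19: a=19^1·(≡15), b=19^0·(≡1) mod 19; (15|19)=-1, (1|19)=+1; (−1)^{1·0·9}·(-1)^0·(+1)^1 = +1.
|Ram(125818, 329)| = 4, even; anisotropic at {7, 11, 43, 47}.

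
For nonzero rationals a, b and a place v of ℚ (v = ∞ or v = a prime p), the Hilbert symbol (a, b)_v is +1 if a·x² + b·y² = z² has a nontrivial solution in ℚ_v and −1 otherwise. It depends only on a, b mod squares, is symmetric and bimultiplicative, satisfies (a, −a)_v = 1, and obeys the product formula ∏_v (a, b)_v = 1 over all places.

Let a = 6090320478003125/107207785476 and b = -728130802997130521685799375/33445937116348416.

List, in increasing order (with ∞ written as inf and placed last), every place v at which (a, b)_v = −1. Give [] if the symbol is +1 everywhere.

[13, 23]

Mod squares: a ≡ 5, b ≡ -8671. Check v ∈ {∞, 2, 3, 5, 7, 11, 13, 19, 23, 29, 41}.
v=11: a=11^-6·(≡9), b=11^-4·(≡6) mod 11; (9|11)=+1, (6|11)=-1; (−1)^{-6·-4·5}·(+1)^-4·(-1)^-6 = +1.
v=2: v_2(a)=-2, v_2(b)=-24; units ≡ 5, 1 (mod 8); ε·ε+αω+βω = 0·0+-2·0+-24·1 ≡ 0  ⇒  (a,b)_2 = +1.
v=5: a=5^5·(≡1), b=5^4·(≡1) mod 5; (1|5)=+1, (1|5)=+1; (−1)^{5·4·2}·(+1)^4·(+1)^5 = +1.
v=41: a=41^-2·(≡31), b=41^-2·(≡4) mod 41; (31|41)=+1, (4|41)=+1; (−1)^{-2·-2·20}·(+1)^-2·(+1)^-2 = +1.
v=13: a=13^2·(≡2), b=13^3·(≡1) mod 13; (2|13)=-1, (1|13)=+1; (−1)^{2·3·6}·(-1)^3·(+1)^2 = -1.
v=23: a=23^4·(≡19), b=23^7·(≡19) mod 23; (19|23)=-1, (19|23)=-1; (−1)^{4·7·11}·(-1)^7·(-1)^4 = -1.
v=29: a=29^2·(≡13), b=29^3·(≡4) mod 29; (13|29)=+1, (4|29)=+1; (−1)^{2·3·14}·(+1)^3·(+1)^2 = +1.
v=∞: 5 > 0 and -8671 < 0  ⇒  (a,b)_∞ = +1.
v=19: a=19^0·(≡1), b=19^4·(≡12) mod 19; (1|19)=+1, (12|19)=-1; (−1)^{0·4·9}·(+1)^4·(-1)^0 = +1.
v=3: a=3^-2·(≡2), b=3^-4·(≡2) mod 3; (2|3)=-1, (2|3)=-1; (−1)^{-2·-4·1}·(-1)^-4·(-1)^-2 = +1.
v=7: a=7^2·(≡6), b=7^2·(≡4) mod 7; (6|7)=-1, (4|7)=+1; (−1)^{2·2·3}·(-1)^2·(+1)^2 = +1.
(5, -8671 / ℚ) ramifies at {13, 23}: a division algebra.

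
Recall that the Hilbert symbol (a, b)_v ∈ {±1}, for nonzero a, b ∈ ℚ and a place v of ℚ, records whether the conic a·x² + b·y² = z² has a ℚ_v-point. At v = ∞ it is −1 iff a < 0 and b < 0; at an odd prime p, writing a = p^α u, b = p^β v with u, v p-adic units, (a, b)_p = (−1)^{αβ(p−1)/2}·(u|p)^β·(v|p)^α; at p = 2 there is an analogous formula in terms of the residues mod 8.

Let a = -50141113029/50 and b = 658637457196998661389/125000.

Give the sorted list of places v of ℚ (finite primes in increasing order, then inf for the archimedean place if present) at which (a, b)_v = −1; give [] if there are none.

[7, 17]

Mod squares: a ≡ -16058, b ≡ 1258. Check v ∈ {∞, 2, 3, 5, 7, 17, 31, 37}.
v=31: a=31^1·(≡8), b=31^2·(≡1) mod 31; (8|31)=+1, (1|31)=+1; (−1)^{1·2·15}·(+1)^2·(+1)^1 = +1.
v=2: v_2(a)=-1, v_2(b)=-3; units ≡ 3, 5 (mod 8); ε·ε+αω+βω = 1·0+-1·1+-3·1 ≡ 0  ⇒  (a,b)_2 = +1.
v=7: a=7^5·(≡4), b=7^6·(≡5) mod 7; (4|7)=+1, (5|7)=-1; (−1)^{5·6·3}·(+1)^6·(-1)^5 = -1.
v=5: a=5^-2·(≡3), b=5^-6·(≡3) mod 5; (3|5)=-1, (3|5)=-1; (−1)^{-2·-6·2}·(-1)^-6·(-1)^-2 = +1.
v=37: a=37^1·(≡3), b=37^3·(≡12) mod 37; (3|37)=+1, (12|37)=+1; (−1)^{1·3·18}·(+1)^3·(+1)^1 = +1.
v=3: a=3^2·(≡1), b=3^4·(≡1) mod 3; (1|3)=+1, (1|3)=+1; (−1)^{2·4·1}·(+1)^4·(+1)^2 = +1.
v=∞: -16058 < 0 and 1258 > 0  ⇒  (a,b)_∞ = +1.
v=17: a=17^2·(≡10), b=17^5·(≡10) mod 17; (10|17)=-1, (10|17)=-1; (−1)^{2·5·8}·(-1)^5·(-1)^2 = -1.
|Ram(-16058, 1258)| = 2, even; anisotropic at {7, 17}.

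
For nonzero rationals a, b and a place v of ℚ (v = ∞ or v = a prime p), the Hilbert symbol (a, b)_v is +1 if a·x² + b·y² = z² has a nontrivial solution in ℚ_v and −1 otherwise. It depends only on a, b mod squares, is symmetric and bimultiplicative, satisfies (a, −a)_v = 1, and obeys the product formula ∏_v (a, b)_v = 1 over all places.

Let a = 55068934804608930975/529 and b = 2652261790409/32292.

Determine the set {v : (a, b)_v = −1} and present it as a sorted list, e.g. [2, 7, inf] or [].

[3, 7]

Mod squares: a ≡ 399, b ≡ 187473. Check v ∈ {∞, 2, 3, 5, 7, 11, 13, 19, 23}.
v=∞: 399 > 0 and 187473 > 0  ⇒  (a,b)_∞ = +1.
v=7: a=7^3·(≡4), b=7^4·(≡5) mod 7; (4|7)=+1, (5|7)=-1; (−1)^{3·4·3}·(+1)^4·(-1)^3 = -1.
v=19: a=19^5·(≡8), b=19^3·(≡1) mod 19; (8|19)=-1, (1|19)=+1; (−1)^{5·3·9}·(-1)^3·(+1)^5 = +1.
v=3: a=3^11·(≡1), b=3^-3·(≡1) mod 3; (1|3)=+1, (1|3)=+1; (−1)^{11·-3·1}·(+1)^-3·(+1)^11 = -1.
v=13: a=13^0·(≡9), b=13^-1·(≡10) mod 13; (9|13)=+1, (10|13)=+1; (−1)^{0·-1·6}·(+1)^-1·(+1)^0 = +1.
v=11: a=11^4·(≡4), b=11^5·(≡1) mod 11; (4|11)=+1, (1|11)=+1; (−1)^{4·5·5}·(+1)^5·(+1)^4 = +1.
v=23: a=23^-2·(≡3), b=23^-1·(≡18) mod 23; (3|23)=+1, (18|23)=+1; (−1)^{-2·-1·11}·(+1)^-1·(+1)^-2 = +1.
v=5: a=5^2·(≡1), b=5^0·(≡2) mod 5; (1|5)=+1, (2|5)=-1; (−1)^{2·0·2}·(+1)^0·(-1)^2 = +1.
v=2: v_2(a)=0, v_2(b)=-2; units ≡ 7, 1 (mod 8); ε·ε+αω+βω = 1·0+0·0+-2·0 ≡ 0  ⇒  (a,b)_2 = +1.
|Ram(399, 187473)| = 2, even; anisotropic at {3, 7}.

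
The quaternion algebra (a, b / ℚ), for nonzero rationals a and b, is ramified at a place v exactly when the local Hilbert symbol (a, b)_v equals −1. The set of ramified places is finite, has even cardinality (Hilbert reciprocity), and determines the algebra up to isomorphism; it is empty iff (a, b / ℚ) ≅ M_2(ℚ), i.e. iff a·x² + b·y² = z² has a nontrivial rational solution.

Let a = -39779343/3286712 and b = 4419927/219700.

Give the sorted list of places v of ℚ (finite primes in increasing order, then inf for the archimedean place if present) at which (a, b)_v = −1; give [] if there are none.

[3, 17, 43, 47]

(a, b) ≡ (-29478306, 78819) mod (ℚ^×)²; places V = {2, 3, 5, 11, 13, 17, 43, 47, ∞}.
(a,b)_17: α=-1, u≡8; β=0, v≡7 (mod 17); (8|17)=+1, (7|17)=-1; sign (−1)^0·+1^0·-1^-1 = -1.
(a,b)_47: α=1, u≡27; β=1, v≡4 (mod 47); (27|47)=+1, (4|47)=+1; sign (−1)^1·+1^1·+1^1 = -1.
(a,b)_13: α=-3, u≡7; β=-3, v≡2 (mod 13); (7|13)=-1, (2|13)=-1; sign (−1)^0·-1^-3·-1^-3 = +1.
(a,b)_11: α=-1, u≡10; β=0, v≡9 (mod 11); (10|11)=-1, (9|11)=+1; sign (−1)^0·-1^0·+1^-1 = +1.
(a,b)_3: α=9, u≡2; β=7, v≡2 (mod 3); (2|3)=-1, (2|3)=-1; sign (−1)^1·-1^7·-1^9 = -1.
(a,b)_2: α=-3, β=-2; u≡7, v≡3 (mod 8); ε(u)ε(v)=1·1, αω(v)=-3·1, βω(u)=-2·0; sum ≡ 0  ⇒  +1.
(a,b)_5: α=0, u≡1; β=-2, v≡4 (mod 5); (1|5)=+1, (4|5)=+1; sign (−1)^0·+1^-2·+1^0 = +1.
(a,b)_∞: sgn(-29478306)=−, sgn(78819)=+, so +1.
(a,b)_43: α=1, u≡37; β=1, v≡18 (mod 43); (37|43)=-1, (18|43)=-1; sign (−1)^1·-1^1·-1^1 = -1.
|Ram(-29478306, 78819)| = 4, even; anisotropic at {3, 17, 43, 47}.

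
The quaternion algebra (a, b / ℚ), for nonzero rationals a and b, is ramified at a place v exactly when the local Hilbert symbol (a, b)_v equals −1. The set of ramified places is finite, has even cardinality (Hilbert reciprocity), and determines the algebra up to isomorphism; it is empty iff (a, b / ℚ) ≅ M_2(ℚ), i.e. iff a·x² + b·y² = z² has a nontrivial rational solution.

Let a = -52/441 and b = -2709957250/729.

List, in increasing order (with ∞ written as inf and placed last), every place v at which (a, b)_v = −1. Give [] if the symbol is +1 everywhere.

[5, inf]

Mod squares: a ≡ -13, b ≡ -13090. Check v ∈ {∞, 2, 3, 5, 7, 11, 13, 17}.
v=5: a=5^0·(≡3), b=5^3·(≡3) mod 5; (3|5)=-1, (3|5)=-1; (−1)^{0·3·2}·(-1)^3·(-1)^0 = -1.
v=17: a=17^0·(≡1), b=17^1·(≡6) mod 17; (1|17)=+1, (6|17)=-1; (−1)^{0·1·8}·(+1)^1·(-1)^0 = +1.
v=7: a=7^-2·(≡2), b=7^3·(≡3) mod 7; (2|7)=+1, (3|7)=-1; (−1)^{-2·3·3}·(+1)^3·(-1)^-2 = +1.
v=3: a=3^-2·(≡2), b=3^-6·(≡2) mod 3; (2|3)=-1, (2|3)=-1; (−1)^{-2·-6·1}·(-1)^-6·(-1)^-2 = +1.
v=∞: -13 < 0 and -13090 < 0  ⇒  (a,b)_∞ = -1.
v=13: a=13^1·(≡4), b=13^2·(≡3) mod 13; (4|13)=+1, (3|13)=+1; (−1)^{1·2·6}·(+1)^2·(+1)^1 = +1.
v=11: a=11^0·(≡3), b=11^1·(≡4) mod 11; (3|11)=+1, (4|11)=+1; (−1)^{0·1·5}·(+1)^1·(+1)^0 = +1.
v=2: v_2(a)=2, v_2(b)=1; units ≡ 3, 7 (mod 8); ε·ε+αω+βω = 1·1+2·0+1·1 ≡ 0  ⇒  (a,b)_2 = +1.
(-13, -13090 / ℚ) ramifies at {5, ∞}: a division algebra.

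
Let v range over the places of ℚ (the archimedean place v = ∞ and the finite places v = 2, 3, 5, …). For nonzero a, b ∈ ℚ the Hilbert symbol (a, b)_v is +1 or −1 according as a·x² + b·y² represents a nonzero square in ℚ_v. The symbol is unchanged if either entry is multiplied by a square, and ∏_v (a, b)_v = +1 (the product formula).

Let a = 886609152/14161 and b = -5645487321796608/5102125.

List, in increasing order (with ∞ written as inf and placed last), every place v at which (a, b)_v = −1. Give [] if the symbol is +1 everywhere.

[5, 11, 13, 23]

Mod squares: a ≡ 253, b ≡ -1105. Check v ∈ {∞, 2, 3, 5, 7, 11, 13, 17, 23}.
v=17: a=17^-2·(≡4), b=17^-1·(≡6) mod 17; (4|17)=+1, (6|17)=-1; (−1)^{-2·-1·8}·(+1)^-1·(-1)^-2 = +1.
v=3: a=3^4·(≡1), b=3^4·(≡2) mod 3; (1|3)=+1, (2|3)=-1; (−1)^{4·4·1}·(+1)^4·(-1)^4 = +1.
v=2: v_2(a)=8, v_2(b)=12; units ≡ 5, 7 (mod 8); ε·ε+αω+βω = 0·1+8·0+12·1 ≡ 0  ⇒  (a,b)_2 = +1.
v=7: a=7^-2·(≡1), b=7^-4·(≡2) mod 7; (1|7)=+1, (2|7)=+1; (−1)^{-2·-4·3}·(+1)^-4·(+1)^-2 = +1.
v=5: a=5^0·(≡2), b=5^-3·(≡1) mod 5; (2|5)=-1, (1|5)=+1; (−1)^{0·-3·2}·(-1)^-3·(+1)^0 = -1.
v=23: a=23^1·(≡14), b=23^2·(≡10) mod 23; (14|23)=-1, (10|23)=-1; (−1)^{1·2·11}·(-1)^2·(-1)^1 = -1.
v=∞: 253 > 0 and -1105 < 0  ⇒  (a,b)_∞ = +1.
v=11: a=11^1·(≡1), b=11^4·(≡8) mod 11; (1|11)=+1, (8|11)=-1; (−1)^{1·4·5}·(+1)^4·(-1)^1 = -1.
v=13: a=13^2·(≡8), b=13^3·(≡5) mod 13; (8|13)=-1, (5|13)=-1; (−1)^{2·3·6}·(-1)^3·(-1)^2 = -1.
|Ram(253, -1105)| = 4, even; anisotropic at {5, 11, 13, 23}.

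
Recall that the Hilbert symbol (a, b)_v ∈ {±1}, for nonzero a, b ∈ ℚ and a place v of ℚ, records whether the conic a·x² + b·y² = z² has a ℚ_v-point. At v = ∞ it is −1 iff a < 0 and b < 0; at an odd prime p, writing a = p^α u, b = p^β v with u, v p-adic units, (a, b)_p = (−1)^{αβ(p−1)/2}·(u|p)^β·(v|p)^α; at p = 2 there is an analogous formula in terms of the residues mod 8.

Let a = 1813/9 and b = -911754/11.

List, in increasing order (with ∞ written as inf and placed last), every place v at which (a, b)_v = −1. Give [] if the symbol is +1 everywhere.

Mod squares: a ≡ 37, b ≡ -814. Check v ∈ {∞, 2, 3, 7, 11, 37}.
v=7: a=7^2·(≡1), b=7^0·(≡6) mod 7; (1|7)=+1, (6|7)=-1; (−1)^{2·0·3}·(+1)^0·(-1)^2 = +1.
v=37: a=37^1·(≡26), b=37^3·(≡32) mod 37; (26|37)=+1, (32|37)=-1; (−1)^{1·3·18}·(+1)^3·(-1)^1 = -1.
v=∞: 37 > 0 and -814 < 0  ⇒  (a,b)_∞ = +1.
v=11: a=11^0·(≡1), b=11^-1·(≡3) mod 11; (1|11)=+1, (3|11)=+1; (−1)^{0·-1·5}·(+1)^-1·(+1)^0 = +1.
v=2: v_2(a)=0, v_2(b)=1; units ≡ 5, 1 (mod 8); ε·ε+αω+βω = 0·0+0·0+1·1 ≡ 1  ⇒  (a,b)_2 = -1.
v=3: a=3^-2·(≡1), b=3^2·(≡2) mod 3; (1|3)=+1, (2|3)=-1; (−1)^{-2·2·1}·(+1)^2·(-1)^-2 = +1.
(37, -814 / ℚ) ramifies at {2, 37}: a division algebra.

[2, 37]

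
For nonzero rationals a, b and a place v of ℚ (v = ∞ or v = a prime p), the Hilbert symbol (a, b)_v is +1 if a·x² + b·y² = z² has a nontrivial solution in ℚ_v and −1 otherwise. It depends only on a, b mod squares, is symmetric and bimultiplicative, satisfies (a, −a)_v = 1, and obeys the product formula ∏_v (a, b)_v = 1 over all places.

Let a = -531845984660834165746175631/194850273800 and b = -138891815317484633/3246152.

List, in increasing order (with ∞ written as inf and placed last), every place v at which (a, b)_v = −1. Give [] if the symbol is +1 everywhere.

Mod squares: a ≡ -782, b ≡ -34. Check v ∈ {∞, 2, 3, 5, 7, 11, 13, 17, 19, 23}.
v=2: v_2(a)=-3, v_2(b)=-3; units ≡ 1, 7 (mod 8); ε·ε+αω+βω = 0·1+-3·0+-3·0 ≡ 0  ⇒  (a,b)_2 = +1.
v=5: a=5^-2·(≡2), b=5^0·(≡1) mod 5; (2|5)=-1, (1|5)=+1; (−1)^{-2·0·2}·(-1)^0·(+1)^-2 = +1.
v=13: a=13^-2·(≡2), b=13^-2·(≡11) mod 13; (2|13)=-1, (11|13)=-1; (−1)^{-2·-2·6}·(-1)^-2·(-1)^-2 = +1.
v=17: a=17^5·(≡5), b=17^3·(≡2) mod 17; (5|17)=-1, (2|17)=+1; (−1)^{5·3·8}·(-1)^3·(+1)^5 = -1.
v=23: a=23^11·(≡4), b=23^8·(≡6) mod 23; (4|23)=+1, (6|23)=+1; (−1)^{11·8·11}·(+1)^8·(+1)^11 = +1.
v=19: a=19^2·(≡4), b=19^2·(≡1) mod 19; (4|19)=+1, (1|19)=+1; (−1)^{2·2·9}·(+1)^2·(+1)^2 = +1.
v=7: a=7^-8·(≡4), b=7^-4·(≡2) mod 7; (4|7)=+1, (2|7)=+1; (−1)^{-8·-4·3}·(+1)^-4·(+1)^-8 = +1.
v=3: a=3^2·(≡1), b=3^0·(≡2) mod 3; (1|3)=+1, (2|3)=-1; (−1)^{2·0·1}·(+1)^0·(-1)^2 = +1.
v=11: a=11^2·(≡8), b=11^0·(≡10) mod 11; (8|11)=-1, (10|11)=-1; (−1)^{2·0·5}·(-1)^0·(-1)^2 = +1.
v=∞: -782 < 0 and -34 < 0  ⇒  (a,b)_∞ = -1.
(-782, -34 / ℚ) ramifies at {17, ∞}: a division algebra.

[17, inf]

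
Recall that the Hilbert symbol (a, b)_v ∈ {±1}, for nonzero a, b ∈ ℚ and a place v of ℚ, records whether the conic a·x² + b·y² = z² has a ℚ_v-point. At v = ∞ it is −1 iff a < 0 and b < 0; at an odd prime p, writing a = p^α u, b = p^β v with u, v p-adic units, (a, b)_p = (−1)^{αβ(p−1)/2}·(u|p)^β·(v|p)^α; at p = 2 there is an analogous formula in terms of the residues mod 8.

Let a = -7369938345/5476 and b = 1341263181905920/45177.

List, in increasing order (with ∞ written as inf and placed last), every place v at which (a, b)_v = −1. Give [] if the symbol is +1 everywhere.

(a, b) ≡ (-81345, 281291010) mod (ℚ^×)²; places V = {2, 3, 5, 7, 11, 13, 17, 19, 29, 37, 43, ∞}.
(a,b)_2: α=-2, β=17; u≡7, v≡1 (mod 8); ε(u)ε(v)=1·0, αω(v)=-2·0, βω(u)=17·0; sum ≡ 0  ⇒  +1.
(a,b)_∞: sgn(-81345)=−, sgn(281291010)=+, so +1.
(a,b)_29: α=1, u≡21; β=1, v≡15 (mod 29); (21|29)=-1, (15|29)=-1; sign (−1)^0·-1^1·-1^1 = +1.
(a,b)_19: α=0, u≡15; β=1, v≡5 (mod 19); (15|19)=-1, (5|19)=+1; sign (−1)^0·-1^1·+1^0 = -1.
(a,b)_13: α=0, u≡12; β=1, v≡11 (mod 13); (12|13)=+1, (11|13)=-1; sign (−1)^0·+1^1·-1^0 = +1.
(a,b)_7: α=2, u≡1; β=5, v≡6 (mod 7); (1|7)=+1, (6|7)=-1; sign (−1)^0·+1^5·-1^2 = +1.
(a,b)_37: α=-2, u≡20; β=-2, v≡4 (mod 37); (20|37)=-1, (4|37)=+1; sign (−1)^0·-1^-2·+1^-2 = +1.
(a,b)_5: α=1, u≡1; β=1, v≡2 (mod 5); (1|5)=+1, (2|5)=-1; sign (−1)^0·+1^1·-1^1 = -1.
(a,b)_17: α=1, u≡2; β=1, v≡6 (mod 17); (2|17)=+1, (6|17)=-1; sign (−1)^0·+1^1·-1^1 = -1.
(a,b)_11: α=1, u≡2; β=-1, v≡5 (mod 11); (2|11)=-1, (5|11)=+1; sign (−1)^1·-1^-1·+1^1 = +1.
(a,b)_3: α=1, u≡2; β=-1, v≡2 (mod 3); (2|3)=-1, (2|3)=-1; sign (−1)^1·-1^-1·-1^1 = -1.
(a,b)_43: α=2, u≡13; β=0, v≡11 (mod 43); (13|43)=+1, (11|43)=+1; sign (−1)^0·+1^0·+1^2 = +1.
|Ram(-81345, 281291010)| = 4, even; anisotropic at {3, 5, 17, 19}.

[3, 5, 17, 19]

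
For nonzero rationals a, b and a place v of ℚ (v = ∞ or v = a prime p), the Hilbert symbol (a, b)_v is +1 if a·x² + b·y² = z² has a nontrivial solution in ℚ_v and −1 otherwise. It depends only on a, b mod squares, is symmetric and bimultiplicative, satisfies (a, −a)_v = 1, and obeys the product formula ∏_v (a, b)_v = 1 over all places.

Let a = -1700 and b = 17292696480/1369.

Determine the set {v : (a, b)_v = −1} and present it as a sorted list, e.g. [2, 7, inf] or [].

Mod squares: a ≡ -17, b ≡ 570. Check v ∈ {∞, 2, 3, 5, 17, 19, 37}.
v=2: v_2(a)=2, v_2(b)=5; units ≡ 7, 5 (mod 8); ε·ε+αω+βω = 1·0+2·1+5·0 ≡ 0  ⇒  (a,b)_2 = +1.
v=17: a=17^1·(≡2), b=17^2·(≡1) mod 17; (2|17)=+1, (1|17)=+1; (−1)^{1·2·8}·(+1)^2·(+1)^1 = +1.
v=37: a=37^0·(≡2), b=37^-2·(≡5) mod 37; (2|37)=-1, (5|37)=-1; (−1)^{0·-2·18}·(-1)^-2·(-1)^0 = +1.
v=5: a=5^2·(≡2), b=5^1·(≡4) mod 5; (2|5)=-1, (4|5)=+1; (−1)^{2·1·2}·(-1)^1·(+1)^2 = -1.
v=∞: -17 < 0 and 570 > 0  ⇒  (a,b)_∞ = +1.
v=3: a=3^0·(≡1), b=3^9·(≡1) mod 3; (1|3)=+1, (1|3)=+1; (−1)^{0·9·1}·(+1)^9·(+1)^0 = +1.
v=19: a=19^0·(≡10), b=19^1·(≡6) mod 19; (10|19)=-1, (6|19)=+1; (−1)^{0·1·9}·(-1)^1·(+1)^0 = -1.
|Ram(-17, 570)| = 2, even; anisotropic at {5, 19}.

[5, 19]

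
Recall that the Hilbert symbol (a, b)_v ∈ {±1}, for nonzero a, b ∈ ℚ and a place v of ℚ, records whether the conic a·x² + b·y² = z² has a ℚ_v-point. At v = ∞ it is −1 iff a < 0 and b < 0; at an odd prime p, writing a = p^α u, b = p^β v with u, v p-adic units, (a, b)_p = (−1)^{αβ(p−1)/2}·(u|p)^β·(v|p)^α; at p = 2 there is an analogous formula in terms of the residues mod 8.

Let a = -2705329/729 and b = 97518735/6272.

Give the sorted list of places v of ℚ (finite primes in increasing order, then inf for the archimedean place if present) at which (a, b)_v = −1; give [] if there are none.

(a, b) ≡ (-9361, 6670) mod (ℚ^×)²; places V = {2, 3, 5, 7, 11, 17, 19, 23, 29, 37, ∞}.
(a,b)_17: α=2, u≡14; β=0, v≡14 (mod 17); (14|17)=-1, (14|17)=-1; sign (−1)^0·-1^0·-1^2 = +1.
(a,b)_∞: sgn(-9361)=−, sgn(6670)=+, so +1.
(a,b)_2: α=0, β=-7; u≡7, v≡7 (mod 8); ε(u)ε(v)=1·1, αω(v)=0·0, βω(u)=-7·0; sum ≡ 1  ⇒  -1.
(a,b)_23: α=1, u≡10; β=1, v≡15 (mod 23); (10|23)=-1, (15|23)=-1; sign (−1)^1·-1^1·-1^1 = -1.
(a,b)_3: α=-6, u≡2; β=4, v≡1 (mod 3); (2|3)=-1, (1|3)=+1; sign (−1)^0·-1^4·+1^-6 = +1.
(a,b)_11: α=1, u≡7; β=0, v≡3 (mod 11); (7|11)=-1, (3|11)=+1; sign (−1)^0·-1^0·+1^1 = +1.
(a,b)_29: α=0, u≡13; β=1, v≡17 (mod 29); (13|29)=+1, (17|29)=-1; sign (−1)^0·+1^1·-1^0 = +1.
(a,b)_7: α=0, u≡3; β=-2, v≡3 (mod 7); (3|7)=-1, (3|7)=-1; sign (−1)^0·-1^-2·-1^0 = +1.
(a,b)_19: α=0, u≡17; β=2, v≡6 (mod 19); (17|19)=+1, (6|19)=+1; sign (−1)^0·+1^2·+1^0 = +1.
(a,b)_5: α=0, u≡4; β=1, v≡1 (mod 5); (4|5)=+1, (1|5)=+1; sign (−1)^0·+1^1·+1^0 = +1.
(a,b)_37: α=1, u≡24; β=0, v≡36 (mod 37); (24|37)=-1, (36|37)=+1; sign (−1)^0·-1^0·+1^1 = +1.
|Ram(-9361, 6670)| = 2, even; anisotropic at {2, 23}.

[2, 23]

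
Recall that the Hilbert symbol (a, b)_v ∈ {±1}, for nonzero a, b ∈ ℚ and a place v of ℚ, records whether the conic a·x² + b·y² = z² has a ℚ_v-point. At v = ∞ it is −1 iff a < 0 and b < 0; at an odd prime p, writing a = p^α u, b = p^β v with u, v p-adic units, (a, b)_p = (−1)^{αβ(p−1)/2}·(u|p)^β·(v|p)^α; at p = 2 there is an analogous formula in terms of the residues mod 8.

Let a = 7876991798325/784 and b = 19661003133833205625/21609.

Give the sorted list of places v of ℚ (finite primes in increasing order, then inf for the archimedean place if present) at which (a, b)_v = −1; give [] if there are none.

(a, b) ≡ (16813, 481) mod (ℚ^×)²; places V = {2, 3, 5, 7, 13, 17, 23, 37, 43, ∞}.
(a,b)_23: α=1, u≡13; β=2, v≡10 (mod 23); (13|23)=+1, (10|23)=-1; sign (−1)^0·+1^2·-1^1 = -1.
(a,b)_3: α=4, u≡1; β=-2, v≡1 (mod 3); (1|3)=+1, (1|3)=+1; sign (−1)^0·+1^-2·+1^4 = +1.
(a,b)_7: α=-2, u≡3; β=-4, v≡6 (mod 7); (3|7)=-1, (6|7)=-1; sign (−1)^0·-1^-4·-1^-2 = +1.
(a,b)_5: α=2, u≡2; β=4, v≡1 (mod 5); (2|5)=-1, (1|5)=+1; sign (−1)^0·-1^4·+1^2 = +1.
(a,b)_37: α=2, u≡31; β=3, v≡17 (mod 37); (31|37)=-1, (17|37)=-1; sign (−1)^0·-1^3·-1^2 = -1.
(a,b)_2: α=-4, β=0; u≡5, v≡1 (mod 8); ε(u)ε(v)=0·0, αω(v)=-4·0, βω(u)=0·1; sum ≡ 0  ⇒  +1.
(a,b)_13: α=2, u≡1; β=3, v≡5 (mod 13); (1|13)=+1, (5|13)=-1; sign (−1)^0·+1^3·-1^2 = +1.
(a,b)_∞: sgn(16813)=+, sgn(481)=+, so +1.
(a,b)_17: α=1, u≡7; β=2, v≡11 (mod 17); (7|17)=-1, (11|17)=-1; sign (−1)^0·-1^2·-1^1 = -1.
(a,b)_43: α=1, u≡25; β=2, v≡22 (mod 43); (25|43)=+1, (22|43)=-1; sign (−1)^0·+1^2·-1^1 = -1.
|Ram(16813, 481)| = 4, even; anisotropic at {17, 23, 37, 43}.

[17, 23, 37, 43]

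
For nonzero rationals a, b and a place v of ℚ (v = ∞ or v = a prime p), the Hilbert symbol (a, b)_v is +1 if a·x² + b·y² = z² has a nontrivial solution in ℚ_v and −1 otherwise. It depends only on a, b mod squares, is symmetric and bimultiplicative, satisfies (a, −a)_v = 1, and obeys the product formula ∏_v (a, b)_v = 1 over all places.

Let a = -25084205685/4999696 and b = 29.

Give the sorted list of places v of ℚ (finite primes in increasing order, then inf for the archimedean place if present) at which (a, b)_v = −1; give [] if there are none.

Mod squares: a ≡ -3885, b ≡ 29. Check v ∈ {∞, 2, 3, 5, 7, 11, 13, 29, 37, 43}.
v=5: a=5^1·(≡3), b=5^0·(≡4) mod 5; (3|5)=-1, (4|5)=+1; (−1)^{1·0·2}·(-1)^0·(+1)^1 = +1.
v=13: a=13^-2·(≡8), b=13^0·(≡3) mod 13; (8|13)=-1, (3|13)=+1; (−1)^{-2·0·6}·(-1)^0·(+1)^-2 = +1.
v=11: a=11^4·(≡1), b=11^0·(≡7) mod 11; (1|11)=+1, (7|11)=-1; (−1)^{4·0·5}·(+1)^0·(-1)^4 = +1.
v=3: a=3^3·(≡1), b=3^0·(≡2) mod 3; (1|3)=+1, (2|3)=-1; (−1)^{3·0·1}·(+1)^0·(-1)^3 = -1.
v=7: a=7^3·(≡6), b=7^0·(≡1) mod 7; (6|7)=-1, (1|7)=+1; (−1)^{3·0·3}·(-1)^0·(+1)^3 = +1.
v=29: a=29^0·(≡7), b=29^1·(≡1) mod 29; (7|29)=+1, (1|29)=+1; (−1)^{0·1·14}·(+1)^1·(+1)^0 = +1.
v=2: v_2(a)=-4, v_2(b)=0; units ≡ 3, 5 (mod 8); ε·ε+αω+βω = 1·0+-4·1+0·1 ≡ 0  ⇒  (a,b)_2 = +1.
v=∞: -3885 < 0 and 29 > 0  ⇒  (a,b)_∞ = +1.
v=37: a=37^1·(≡8), b=37^0·(≡29) mod 37; (8|37)=-1, (29|37)=-1; (−1)^{1·0·18}·(-1)^0·(-1)^1 = -1.
v=43: a=43^-2·(≡5), b=43^0·(≡29) mod 43; (5|43)=-1, (29|43)=-1; (−1)^{-2·0·21}·(-1)^0·(-1)^-2 = +1.
(-3885, 29 / ℚ) ramifies at {3, 37}: a division algebra.

[3, 37]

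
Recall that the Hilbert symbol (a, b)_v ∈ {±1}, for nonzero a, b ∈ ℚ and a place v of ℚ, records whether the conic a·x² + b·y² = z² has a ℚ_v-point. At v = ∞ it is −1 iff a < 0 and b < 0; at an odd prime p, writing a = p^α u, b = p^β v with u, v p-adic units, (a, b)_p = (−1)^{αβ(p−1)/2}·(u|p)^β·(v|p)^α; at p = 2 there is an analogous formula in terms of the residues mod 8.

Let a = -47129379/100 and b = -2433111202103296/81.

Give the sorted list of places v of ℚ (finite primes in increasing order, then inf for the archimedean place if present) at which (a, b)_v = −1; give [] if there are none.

[2, 3, 13, inf]

(a, b) ≡ (-3219, -1066) mod (ℚ^×)²; places V = {2, 3, 5, 11, 13, 29, 37, 41, ∞}.
(a,b)_5: α=-2, u≡4; β=0, v≡4 (mod 5); (4|5)=+1, (4|5)=+1; sign (−1)^0·+1^0·+1^-2 = +1.
(a,b)_3: α=1, u≡1; β=-4, v≡2 (mod 3); (1|3)=+1, (2|3)=-1; sign (−1)^0·+1^-4·-1^1 = -1.
(a,b)_∞: sgn(-3219)=−, sgn(-1066)=−, so -1.
(a,b)_29: α=1, u≡23; β=2, v≡6 (mod 29); (23|29)=+1, (6|29)=+1; sign (−1)^0·+1^2·+1^1 = +1.
(a,b)_2: α=-2, β=15; u≡5, v≡3 (mod 8); ε(u)ε(v)=0·1, αω(v)=-2·1, βω(u)=15·1; sum ≡ 1  ⇒  -1.
(a,b)_13: α=0, u≡6; β=1, v≡12 (mod 13); (6|13)=-1, (12|13)=+1; sign (−1)^0·-1^1·+1^0 = -1.
(a,b)_41: α=0, u≡9; β=1, v≡14 (mod 41); (9|41)=+1, (14|41)=-1; sign (−1)^0·+1^1·-1^0 = +1.
(a,b)_11: α=4, u≡4; β=2, v≡1 (mod 11); (4|11)=+1, (1|11)=+1; sign (−1)^0·+1^2·+1^4 = +1.
(a,b)_37: α=1, u≡24; β=2, v≡34 (mod 37); (24|37)=-1, (34|37)=+1; sign (−1)^0·-1^2·+1^1 = +1.
Ram(-3219, -1066) = {2, 3, 13, ∞}; no ℚ_2-point on the conic.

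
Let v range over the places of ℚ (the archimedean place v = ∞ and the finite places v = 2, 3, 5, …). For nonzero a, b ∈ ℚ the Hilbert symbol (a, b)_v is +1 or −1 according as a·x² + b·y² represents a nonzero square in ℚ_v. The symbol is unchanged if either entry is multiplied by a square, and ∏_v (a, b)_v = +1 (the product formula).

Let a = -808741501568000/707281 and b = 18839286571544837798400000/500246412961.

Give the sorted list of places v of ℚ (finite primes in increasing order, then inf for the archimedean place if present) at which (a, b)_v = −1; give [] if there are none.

Mod squares: a ≡ -6545, b ≡ 65. Check v ∈ {∞, 2, 3, 5, 7, 11, 13, 17, 29}.
v=2: v_2(a)=10, v_2(b)=12; units ≡ 7, 1 (mod 8); ε·ε+αω+βω = 1·0+10·0+12·0 ≡ 0  ⇒  (a,b)_2 = +1.
v=11: a=11^1·(≡2), b=11^2·(≡6) mod 11; (2|11)=-1, (6|11)=-1; (−1)^{1·2·5}·(-1)^2·(-1)^1 = -1.
v=17: a=17^1·(≡14), b=17^2·(≡5) mod 17; (14|17)=-1, (5|17)=-1; (−1)^{1·2·8}·(-1)^2·(-1)^1 = -1.
v=29: a=29^-4·(≡16), b=29^-8·(≡1) mod 29; (16|29)=+1, (1|29)=+1; (−1)^{-4·-8·14}·(+1)^-8·(+1)^-4 = +1.
v=∞: -6545 < 0 and 65 > 0  ⇒  (a,b)_∞ = +1.
v=3: a=3^0·(≡1), b=3^4·(≡2) mod 3; (1|3)=+1, (2|3)=-1; (−1)^{0·4·1}·(+1)^4·(-1)^0 = +1.
v=13: a=13^6·(≡7), b=13^9·(≡5) mod 13; (7|13)=-1, (5|13)=-1; (−1)^{6·9·6}·(-1)^9·(-1)^6 = -1.
v=5: a=5^3·(≡1), b=5^5·(≡3) mod 5; (1|5)=+1, (3|5)=-1; (−1)^{3·5·2}·(+1)^5·(-1)^3 = -1.
v=7: a=7^1·(≡3), b=7^2·(≡1) mod 7; (3|7)=-1, (1|7)=+1; (−1)^{1·2·3}·(-1)^2·(+1)^1 = +1.
|Ram(-6545, 65)| = 4, even; anisotropic at {5, 11, 13, 17}.

[5, 11, 13, 17]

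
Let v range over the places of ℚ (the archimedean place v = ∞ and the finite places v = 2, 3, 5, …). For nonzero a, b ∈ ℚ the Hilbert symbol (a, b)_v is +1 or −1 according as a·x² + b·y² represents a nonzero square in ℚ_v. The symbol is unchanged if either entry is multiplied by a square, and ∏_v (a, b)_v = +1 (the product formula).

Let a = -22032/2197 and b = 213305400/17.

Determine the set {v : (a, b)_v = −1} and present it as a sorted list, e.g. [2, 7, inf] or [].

Mod squares: a ≡ -221, b ≡ 49742. Check v ∈ {∞, 2, 3, 5, 7, 11, 13, 17, 19}.
v=19: a=19^0·(≡7), b=19^1·(≡3) mod 19; (7|19)=+1, (3|19)=-1; (−1)^{0·1·9}·(+1)^1·(-1)^0 = +1.
v=17: a=17^1·(≡16), b=17^-1·(≡8) mod 17; (16|17)=+1, (8|17)=+1; (−1)^{1·-1·8}·(+1)^-1·(+1)^1 = +1.
v=7: a=7^0·(≡3), b=7^1·(≡1) mod 7; (3|7)=-1, (1|7)=+1; (−1)^{0·1·3}·(-1)^1·(+1)^0 = -1.
v=2: v_2(a)=4, v_2(b)=3; units ≡ 3, 7 (mod 8); ε·ε+αω+βω = 1·1+4·0+3·1 ≡ 0  ⇒  (a,b)_2 = +1.
v=11: a=11^0·(≡7), b=11^1·(≡1) mod 11; (7|11)=-1, (1|11)=+1; (−1)^{0·1·5}·(-1)^1·(+1)^0 = -1.
v=13: a=13^-3·(≡3), b=13^0·(≡12) mod 13; (3|13)=+1, (12|13)=+1; (−1)^{-3·0·6}·(+1)^0·(+1)^-3 = +1.
v=5: a=5^0·(≡4), b=5^2·(≡3) mod 5; (4|5)=+1, (3|5)=-1; (−1)^{0·2·2}·(+1)^2·(-1)^0 = +1.
v=∞: -221 < 0 and 49742 > 0  ⇒  (a,b)_∞ = +1.
v=3: a=3^4·(≡1), b=3^6·(≡2) mod 3; (1|3)=+1, (2|3)=-1; (−1)^{4·6·1}·(+1)^6·(-1)^4 = +1.
Ram(-221, 49742) = {7, 11}; no ℚ_7-point on the conic.

[7, 11]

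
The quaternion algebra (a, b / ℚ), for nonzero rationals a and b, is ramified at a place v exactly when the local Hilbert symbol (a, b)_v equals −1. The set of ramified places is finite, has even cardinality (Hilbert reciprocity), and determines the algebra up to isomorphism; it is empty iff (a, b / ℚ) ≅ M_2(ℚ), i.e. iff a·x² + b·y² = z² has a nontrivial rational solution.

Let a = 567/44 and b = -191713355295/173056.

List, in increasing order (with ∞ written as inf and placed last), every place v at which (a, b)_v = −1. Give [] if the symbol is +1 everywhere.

[3, 5, 11, 29]

Mod squares: a ≡ 77, b ≡ -659895. Check v ∈ {∞, 2, 3, 5, 7, 11, 13, 29, 37, 41}.
v=11: a=11^-1·(≡7), b=11^2·(≡10) mod 11; (7|11)=-1, (10|11)=-1; (−1)^{-1·2·5}·(-1)^2·(-1)^-1 = -1.
v=∞: 77 > 0 and -659895 < 0  ⇒  (a,b)_∞ = +1.
v=3: a=3^4·(≡2), b=3^1·(≡1) mod 3; (2|3)=-1, (1|3)=+1; (−1)^{4·1·1}·(-1)^1·(+1)^4 = -1.
v=2: v_2(a)=-2, v_2(b)=-10; units ≡ 5, 1 (mod 8); ε·ε+αω+βω = 0·0+-2·0+-10·1 ≡ 0  ⇒  (a,b)_2 = +1.
v=13: a=13^0·(≡12), b=13^-2·(≡11) mod 13; (12|13)=+1, (11|13)=-1; (−1)^{0·-2·6}·(+1)^-2·(-1)^0 = +1.
v=37: a=37^0·(≡7), b=37^1·(≡11) mod 37; (7|37)=+1, (11|37)=+1; (−1)^{0·1·18}·(+1)^1·(+1)^0 = +1.
v=5: a=5^0·(≡3), b=5^1·(≡1) mod 5; (3|5)=-1, (1|5)=+1; (−1)^{0·1·2}·(-1)^1·(+1)^0 = -1.
v=29: a=29^0·(≡3), b=29^1·(≡26) mod 29; (3|29)=-1, (26|29)=-1; (−1)^{0·1·14}·(-1)^1·(-1)^0 = -1.
v=7: a=7^1·(≡2), b=7^4·(≡2) mod 7; (2|7)=+1, (2|7)=+1; (−1)^{1·4·3}·(+1)^4·(+1)^1 = +1.
v=41: a=41^0·(≡25), b=41^1·(≡18) mod 41; (25|41)=+1, (18|41)=+1; (−1)^{0·1·20}·(+1)^1·(+1)^0 = +1.
(77, -659895 / ℚ) ramifies at {3, 5, 11, 29}: a division algebra.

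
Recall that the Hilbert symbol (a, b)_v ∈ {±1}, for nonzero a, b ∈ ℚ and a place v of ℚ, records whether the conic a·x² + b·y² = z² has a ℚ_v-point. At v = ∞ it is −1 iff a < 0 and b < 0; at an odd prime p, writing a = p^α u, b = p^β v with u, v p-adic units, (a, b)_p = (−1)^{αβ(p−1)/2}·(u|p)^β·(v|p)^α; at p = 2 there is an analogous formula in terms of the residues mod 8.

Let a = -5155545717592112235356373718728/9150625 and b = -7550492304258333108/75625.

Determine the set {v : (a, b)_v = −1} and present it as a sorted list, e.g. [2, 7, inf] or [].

(a, b) ≡ (-2031058, -2349013) mod (ℚ^×)²; places V = {2, 3, 5, 7, 11, 17, 23, 31, 41, 47, 53, ∞}.
(a,b)_3: α=22, u≡2; β=10, v≡2 (mod 3); (2|3)=-1, (2|3)=-1; sign (−1)^0·-1^10·-1^22 = +1.
(a,b)_41: α=1, u≡23; β=1, v≡37 (mod 41); (23|41)=+1, (37|41)=+1; sign (−1)^0·+1^1·+1^1 = +1.
(a,b)_53: α=2, u≡5; β=1, v≡42 (mod 53); (5|53)=-1, (42|53)=+1; sign (−1)^0·-1^1·+1^2 = -1.
(a,b)_5: α=-4, u≡2; β=-4, v≡2 (mod 5); (2|5)=-1, (2|5)=-1; sign (−1)^0·-1^-4·-1^-4 = +1.
(a,b)_∞: sgn(-2031058)=−, sgn(-2349013)=−, so -1.
(a,b)_47: α=1, u≡38; β=1, v≡35 (mod 47); (38|47)=-1, (35|47)=-1; sign (−1)^1·-1^1·-1^1 = -1.
(a,b)_2: α=3, β=2; u≡7, v≡3 (mod 8); ε(u)ε(v)=1·1, αω(v)=3·1, βω(u)=2·0; sum ≡ 0  ⇒  +1.
(a,b)_7: α=2, u≡6; β=2, v≡3 (mod 7); (6|7)=-1, (3|7)=-1; sign (−1)^0·-1^2·-1^2 = +1.
(a,b)_17: α=3, u≡9; β=2, v≡1 (mod 17); (9|17)=+1, (1|17)=+1; sign (−1)^0·+1^2·+1^3 = +1.
(a,b)_31: α=3, u≡9; β=2, v≡15 (mod 31); (9|31)=+1, (15|31)=-1; sign (−1)^0·+1^2·-1^3 = -1.
(a,b)_11: α=-4, u≡1; β=-2, v≡4 (mod 11); (1|11)=+1, (4|11)=+1; sign (−1)^0·+1^-2·+1^-4 = +1.
(a,b)_23: α=2, u≡3; β=1, v≡8 (mod 23); (3|23)=+1, (8|23)=+1; sign (−1)^0·+1^1·+1^2 = +1.
Ram(-2031058, -2349013) = {31, 47, 53, ∞}; no ℚ_31-point on the conic.

[31, 47, 53, inf]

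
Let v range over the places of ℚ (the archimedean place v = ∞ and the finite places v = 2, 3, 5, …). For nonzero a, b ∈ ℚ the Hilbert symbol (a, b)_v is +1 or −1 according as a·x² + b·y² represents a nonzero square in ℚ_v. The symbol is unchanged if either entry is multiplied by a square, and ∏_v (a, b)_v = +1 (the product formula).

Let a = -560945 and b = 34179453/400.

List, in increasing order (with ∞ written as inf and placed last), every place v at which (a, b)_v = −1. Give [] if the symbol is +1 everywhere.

(a, b) ≡ (-560945, 3797717) mod (ℚ^×)²; places V = {2, 3, 5, 7, 11, 31, 37, 43, 47, ∞}.
(a,b)_∞: sgn(-560945)=−, sgn(3797717)=+, so +1.
(a,b)_43: α=0, u≡33; β=1, v≡31 (mod 43); (33|43)=-1, (31|43)=+1; sign (−1)^0·-1^1·+1^0 = -1.
(a,b)_7: α=1, u≡1; β=1, v≡6 (mod 7); (1|7)=+1, (6|7)=-1; sign (−1)^1·+1^1·-1^1 = +1.
(a,b)_3: α=0, u≡1; β=2, v≡2 (mod 3); (1|3)=+1, (2|3)=-1; sign (−1)^0·+1^2·-1^0 = +1.
(a,b)_5: α=1, u≡1; β=-2, v≡3 (mod 5); (1|5)=+1, (3|5)=-1; sign (−1)^0·+1^-2·-1^1 = -1.
(a,b)_47: α=1, u≡3; β=0, v≡38 (mod 47); (3|47)=+1, (38|47)=-1; sign (−1)^0·+1^0·-1^1 = -1.
(a,b)_37: α=0, u≡12; β=1, v≡12 (mod 37); (12|37)=+1, (12|37)=+1; sign (−1)^0·+1^1·+1^0 = +1.
(a,b)_31: α=1, u≡9; β=1, v≡15 (mod 31); (9|31)=+1, (15|31)=-1; sign (−1)^1·+1^1·-1^1 = +1.
(a,b)_11: α=1, u≡1; β=1, v≡5 (mod 11); (1|11)=+1, (5|11)=+1; sign (−1)^1·+1^1·+1^1 = -1.
(a,b)_2: α=0, β=-4; u≡7, v≡5 (mod 8); ε(u)ε(v)=1·0, αω(v)=0·1, βω(u)=-4·0; sum ≡ 0  ⇒  +1.
Ram(-560945, 3797717) = {5, 11, 43, 47}; no ℚ_5-point on the conic.

[5, 11, 43, 47]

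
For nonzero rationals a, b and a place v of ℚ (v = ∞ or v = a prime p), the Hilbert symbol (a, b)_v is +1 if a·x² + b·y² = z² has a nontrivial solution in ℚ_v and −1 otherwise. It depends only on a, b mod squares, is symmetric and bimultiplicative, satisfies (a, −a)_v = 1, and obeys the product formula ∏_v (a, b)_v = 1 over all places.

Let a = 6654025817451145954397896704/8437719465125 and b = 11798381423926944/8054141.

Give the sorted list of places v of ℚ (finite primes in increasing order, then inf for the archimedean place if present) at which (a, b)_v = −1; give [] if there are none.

Mod squares: a ≡ 3795, b ≡ 1039186. Check v ∈ {∞, 2, 3, 5, 7, 11, 17, 19, 23, 29, 31, 41}.
v=11: a=11^3·(≡1), b=11^2·(≡4) mod 11; (1|11)=+1, (4|11)=+1; (−1)^{3·2·5}·(+1)^2·(+1)^3 = +1.
v=23: a=23^5·(≡18), b=23^3·(≡5) mod 23; (18|23)=+1, (5|23)=-1; (−1)^{5·3·11}·(+1)^3·(-1)^5 = +1.
v=5: a=5^-3·(≡4), b=5^0·(≡4) mod 5; (4|5)=+1, (4|5)=+1; (−1)^{-3·0·2}·(+1)^0·(+1)^-3 = +1.
v=41: a=41^2·(≡18), b=41^1·(≡36) mod 41; (18|41)=+1, (36|41)=+1; (−1)^{2·1·20}·(+1)^1·(+1)^2 = +1.
v=19: a=19^2·(≡14), b=19^1·(≡14) mod 19; (14|19)=-1, (14|19)=-1; (−1)^{2·1·9}·(-1)^1·(-1)^2 = -1.
v=29: a=29^-2·(≡13), b=29^-1·(≡18) mod 29; (13|29)=+1, (18|29)=-1; (−1)^{-2·-1·14}·(+1)^-1·(-1)^-2 = +1.
v=7: a=7^2·(≡4), b=7^2·(≡1) mod 7; (4|7)=+1, (1|7)=+1; (−1)^{2·2·3}·(+1)^2·(+1)^2 = +1.
v=31: a=31^-2·(≡21), b=31^-2·(≡16) mod 31; (21|31)=-1, (16|31)=+1; (−1)^{-2·-2·15}·(-1)^-2·(+1)^-2 = +1.
v=∞: 3795 > 0 and 1039186 > 0  ⇒  (a,b)_∞ = +1.
v=17: a=17^-4·(≡2), b=17^-2·(≡14) mod 17; (2|17)=+1, (14|17)=-1; (−1)^{-4·-2·8}·(+1)^-2·(-1)^-4 = +1.
v=2: v_2(a)=14, v_2(b)=5; units ≡ 3, 1 (mod 8); ε·ε+αω+βω = 1·0+14·0+5·1 ≡ 1  ⇒  (a,b)_2 = -1.
v=3: a=3^13·(≡2), b=3^8·(≡1) mod 3; (2|3)=-1, (1|3)=+1; (−1)^{13·8·1}·(-1)^8·(+1)^13 = +1.
|Ram(3795, 1039186)| = 2, even; anisotropic at {2, 19}.

[2, 19]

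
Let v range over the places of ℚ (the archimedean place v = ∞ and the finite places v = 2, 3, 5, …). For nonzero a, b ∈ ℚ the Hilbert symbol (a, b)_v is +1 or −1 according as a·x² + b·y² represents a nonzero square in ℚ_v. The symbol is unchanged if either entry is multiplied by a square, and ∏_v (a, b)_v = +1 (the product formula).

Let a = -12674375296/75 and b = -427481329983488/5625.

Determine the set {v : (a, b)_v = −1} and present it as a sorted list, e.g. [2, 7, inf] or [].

[2, 17, 19, 29, 31, inf]

(a, b) ≡ (-618222, -375782) mod (ℚ^×)²; places V = {2, 3, 5, 11, 17, 19, 29, 31, ∞}.
(a,b)_19: α=1, u≡16; β=1, v≡9 (mod 19); (16|19)=+1, (9|19)=+1; sign (−1)^1·+1^1·+1^1 = -1.
(a,b)_17: α=1, u≡10; β=2, v≡5 (mod 17); (10|17)=-1, (5|17)=-1; sign (−1)^0·-1^2·-1^1 = -1.
(a,b)_3: α=-1, u≡2; β=-2, v≡1 (mod 3); (2|3)=-1, (1|3)=+1; sign (−1)^0·-1^-2·+1^-1 = +1.
(a,b)_5: α=-2, u≡3; β=-4, v≡3 (mod 5); (3|5)=-1, (3|5)=-1; sign (−1)^0·-1^-4·-1^-2 = +1.
(a,b)_∞: sgn(-618222)=−, sgn(-375782)=−, so -1.
(a,b)_2: α=7, β=13; u≡1, v≡5 (mod 8); ε(u)ε(v)=0·0, αω(v)=7·1, βω(u)=13·0; sum ≡ 1  ⇒  -1.
(a,b)_29: α=1, u≡2; β=1, v≡24 (mod 29); (2|29)=-1, (24|29)=+1; sign (−1)^0·-1^1·+1^1 = -1.
(a,b)_11: α=1, u≡7; β=1, v≡4 (mod 11); (7|11)=-1, (4|11)=+1; sign (−1)^1·-1^1·+1^1 = +1.
(a,b)_31: α=2, u≡26; β=3, v≡6 (mod 31); (26|31)=-1, (6|31)=-1; sign (−1)^0·-1^3·-1^2 = -1.
(-618222, -375782 / ℚ) ramifies at {2, 17, 19, 29, 31, ∞}: a division algebra.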